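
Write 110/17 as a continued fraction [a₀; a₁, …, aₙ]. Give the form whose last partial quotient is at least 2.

110 = 6·17 + 8
17 = 2·8 + 1
8 = 8·1 + 0  (stop)
So 110/17 = [6; 2, 8].

[6; 2, 8]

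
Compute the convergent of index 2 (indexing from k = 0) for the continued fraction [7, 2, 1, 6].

Using pₖ = aₖpₖ₋₁ + pₖ₋₂, qₖ = aₖqₖ₋₁ + qₖ₋₂ (with p₋₁=1, p₋₂=0, q₋₁=0, q₋₂=1):
  k=0: a=7, p=7, q=1
  k=1: a=2, p=15, q=2
  k=2: a=1, p=22, q=3

22/3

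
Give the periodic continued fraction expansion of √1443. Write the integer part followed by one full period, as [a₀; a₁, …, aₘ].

a₀ = ⌊√1443⌋ = 37.

[37; 1, 74]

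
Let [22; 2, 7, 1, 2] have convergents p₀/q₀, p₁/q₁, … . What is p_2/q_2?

337/15

Using pₖ = aₖpₖ₋₁ + pₖ₋₂, qₖ = aₖqₖ₋₁ + qₖ₋₂ (with p₋₁=1, p₋₂=0, q₋₁=0, q₋₂=1):
  k=0: a=22, p=22, q=1
  k=1: a=2, p=45, q=2
  k=2: a=7, p=337, q=15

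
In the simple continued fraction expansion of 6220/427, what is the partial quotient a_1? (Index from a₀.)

6220 = 14·427 + 242   →  a_0 = 14
427 = 1·242 + 185   →  a_1 = 1

1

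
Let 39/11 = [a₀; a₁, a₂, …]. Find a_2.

1

39 = 3·11 + 6   →  a_0 = 3
11 = 1·6 + 5   →  a_1 = 1
6 = 1·5 + 1   →  a_2 = 1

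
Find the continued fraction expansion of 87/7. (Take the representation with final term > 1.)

[12; 2, 3]

87 = 12*7 + 3
7 = 2*3 + 1
3 = 3*1 + 0  (stop)
So 87/7 = [12; 2, 3].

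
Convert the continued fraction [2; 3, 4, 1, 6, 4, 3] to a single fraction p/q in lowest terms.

3387/1465

Using pₖ = aₖpₖ₋₁ + pₖ₋₂ and qₖ = aₖqₖ₋₁ + qₖ₋₂:
  k=0: a=2, p=2, q=1
  k=1: a=3, p=7, q=3
  k=2: a=4, p=30, q=13
  k=3: a=1, p=37, q=16
  k=4: a=6, p=252, q=109
  k=5: a=4, p=1045, q=452
  k=6: a=3, p=3387, q=1465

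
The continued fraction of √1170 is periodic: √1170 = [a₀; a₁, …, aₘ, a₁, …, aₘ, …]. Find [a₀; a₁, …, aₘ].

[34; 4, 1, 6, 1, 4, 68]

a₀ = ⌊√1170⌋ = 34.
With m₀=0, d₀=1 and mₖ₊₁ = dₖaₖ − mₖ, dₖ₊₁ = (n − mₖ₊₁²)/dₖ, aₖ₊₁ = ⌊(a₀+mₖ₊₁)/dₖ₊₁⌋:
  k=1: m=34, d=14, a=4
  k=2: m=22, d=49, a=1
  k=3: m=27, d=9, a=6
  k=4: m=27, d=49, a=1
  k=5: m=22, d=14, a=4
  k=6: m=34, d=1, a=68
d=1 and a=2a₀=68 at k=6, so the next step gives (m, d) = (34, 14) again — its k=1 value — and the period has length 6.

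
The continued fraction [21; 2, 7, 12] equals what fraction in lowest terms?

3907/182

Fold from the inside: start with 12/1.
  7 + 1/12 = 85/12
  2 + 12/85 = 182/85
  21 + 85/182 = 3907/182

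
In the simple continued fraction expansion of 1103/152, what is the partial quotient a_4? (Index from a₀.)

1103 = 7·152 + 39   →  a_0 = 7
152 = 3·39 + 35   →  a_1 = 3
39 = 1·35 + 4   →  a_2 = 1
35 = 8·4 + 3   →  a_3 = 8
4 = 1·3 + 1   →  a_4 = 1

1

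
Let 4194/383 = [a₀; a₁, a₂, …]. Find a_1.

4194 = 10·383 + 364   →  a_0 = 10
383 = 1·364 + 19   →  a_1 = 1

1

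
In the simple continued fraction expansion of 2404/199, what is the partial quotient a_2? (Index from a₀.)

2

2404 = 12·199 + 16   →  a_0 = 12
199 = 12·16 + 7   →  a_1 = 12
16 = 2·7 + 2   →  a_2 = 2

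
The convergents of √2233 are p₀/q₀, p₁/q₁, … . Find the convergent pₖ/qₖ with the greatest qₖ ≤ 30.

189/4

√2233 = [47; 3, 1, 12, 1, 3, 94, …] (period length 6).
Convergents:
  p_0/q_0 = 47/1
  p_1/q_1 = 142/3
  p_2/q_2 = 189/4
  p_3/q_3 = 2410/51
q_2 = 4 ≤ 30 < 51 = q_3, so the answer is 189/4.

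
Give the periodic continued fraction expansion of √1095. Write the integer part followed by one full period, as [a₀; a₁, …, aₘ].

a₀ = ⌊√1095⌋ = 33.
With m₀=0, d₀=1 and mₖ₊₁ = dₖaₖ − mₖ, dₖ₊₁ = (n − mₖ₊₁²)/dₖ, aₖ₊₁ = ⌊(a₀+mₖ₊₁)/dₖ₊₁⌋:
  k=1: m=33, d=6, a=11
  k=2: m=33, d=1, a=66
d=1 and a=2a₀=66 at k=2, so the next step gives (m, d) = (33, 6) again — its k=1 value — and the period has length 2.

[33; 11, 66]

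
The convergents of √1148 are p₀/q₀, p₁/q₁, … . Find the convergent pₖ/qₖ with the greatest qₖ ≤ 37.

576/17

√1148 = [33; 1, 7, 2, 16, 2, 7, 1, 66, …] (period length 8).
Convergents:
  p_0/q_0 = 33/1
  p_1/q_1 = 34/1
  p_2/q_2 = 271/8
  p_3/q_3 = 576/17
  p_4/q_4 = 9487/280
q_3 = 17 ≤ 37 < 280 = q_4, so the answer is 576/17.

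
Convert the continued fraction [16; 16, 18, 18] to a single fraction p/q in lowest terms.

Fold from the inside: start with 18/1.
  18 + 1/18 = 325/18
  16 + 18/325 = 5218/325
  16 + 325/5218 = 83813/5218

83813/5218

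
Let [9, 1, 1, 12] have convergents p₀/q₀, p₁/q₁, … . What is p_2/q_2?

19/2

Using pₖ = aₖpₖ₋₁ + pₖ₋₂, qₖ = aₖqₖ₋₁ + qₖ₋₂ (with p₋₁=1, p₋₂=0, q₋₁=0, q₋₂=1):
  k=0: a=9, p=9, q=1
  k=1: a=1, p=10, q=1
  k=2: a=1, p=19, q=2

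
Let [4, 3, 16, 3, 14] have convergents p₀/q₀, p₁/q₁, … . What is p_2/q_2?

Using pₖ = aₖpₖ₋₁ + pₖ₋₂, qₖ = aₖqₖ₋₁ + qₖ₋₂ (with p₋₁=1, p₋₂=0, q₋₁=0, q₋₂=1):
  k=0: a=4, p=4, q=1
  k=1: a=3, p=13, q=3
  k=2: a=16, p=212, q=49

212/49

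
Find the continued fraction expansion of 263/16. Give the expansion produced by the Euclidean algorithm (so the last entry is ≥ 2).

263 = 16×16 + 7
16 = 2×7 + 2
7 = 3×2 + 1
2 = 2×1 + 0  (stop)
So 263/16 = [16; 2, 3, 2].

[16; 2, 3, 2]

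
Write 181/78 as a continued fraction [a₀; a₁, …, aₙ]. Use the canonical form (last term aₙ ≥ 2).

181 = 2·78 + 25
78 = 3·25 + 3
25 = 8·3 + 1
3 = 3·1 + 0  (stop)
So 181/78 = [2; 3, 8, 3].

[2; 3, 8, 3]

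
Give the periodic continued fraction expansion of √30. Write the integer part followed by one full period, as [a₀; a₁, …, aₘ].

a₀ = ⌊√30⌋ = 5.
With m₀=0, d₀=1 and mₖ₊₁ = dₖaₖ − mₖ, dₖ₊₁ = (n − mₖ₊₁²)/dₖ, aₖ₊₁ = ⌊(a₀+mₖ₊₁)/dₖ₊₁⌋:
  k=1: m=5, d=5, a=2
  k=2: m=5, d=1, a=10
d=1 and a=2a₀=10 at k=2, so the next step gives (m, d) = (5, 5) again — its k=1 value — and the period has length 2.

[5; 2, 10]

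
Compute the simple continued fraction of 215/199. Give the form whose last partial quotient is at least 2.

215 = 1·199 + 16
199 = 12·16 + 7
16 = 2·7 + 2
7 = 3·2 + 1
2 = 2·1 + 0  (stop)
So 215/199 = [1; 12, 2, 3, 2].

[1; 12, 2, 3, 2]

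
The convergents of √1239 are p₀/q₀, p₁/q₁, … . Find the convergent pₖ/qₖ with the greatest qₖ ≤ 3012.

61951/1760

√1239 = [35; 5, 70, …] (period length 2).
Convergents:
  p_0/q_0 = 35/1
  p_1/q_1 = 176/5
  p_2/q_2 = 12355/351
  p_3/q_3 = 61951/1760
  p_4/q_4 = 4348925/123551
q_3 = 1760 ≤ 3012 < 123551 = q_4, so the answer is 61951/1760.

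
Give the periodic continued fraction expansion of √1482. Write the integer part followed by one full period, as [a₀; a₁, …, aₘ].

a₀ = ⌊√1482⌋ = 38.

[38; 2, 76]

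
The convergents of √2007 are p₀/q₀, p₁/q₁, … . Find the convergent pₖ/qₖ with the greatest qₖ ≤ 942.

20115/449

√2007 = [44; 1, 3, 1, 88, …] (period length 4).
Convergents:
  p_0/q_0 = 44/1
  p_1/q_1 = 45/1
  p_2/q_2 = 179/4
  p_3/q_3 = 224/5
  p_4/q_4 = 19891/444
  p_5/q_5 = 20115/449
  p_6/q_6 = 80236/1791
q_5 = 449 ≤ 942 < 1791 = q_6, so the answer is 20115/449.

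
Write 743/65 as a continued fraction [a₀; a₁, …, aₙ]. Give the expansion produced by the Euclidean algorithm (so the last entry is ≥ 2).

[11; 2, 3, 9]

743 = 11*65 + 28
65 = 2*28 + 9
28 = 3*9 + 1
9 = 9*1 + 0  (stop)
So 743/65 = [11; 2, 3, 9].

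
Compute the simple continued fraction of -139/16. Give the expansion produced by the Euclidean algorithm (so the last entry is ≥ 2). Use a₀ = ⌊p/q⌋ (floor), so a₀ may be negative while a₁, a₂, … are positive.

[-9; 3, 5]

-139 = -9·16 + 5
16 = 3·5 + 1
5 = 5·1 + 0  (stop)
So -139/16 = [-9; 3, 5].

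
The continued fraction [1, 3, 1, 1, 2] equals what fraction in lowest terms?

Using pₖ = aₖpₖ₋₁ + pₖ₋₂ and qₖ = aₖqₖ₋₁ + qₖ₋₂:
  k=0: a=1, p=1, q=1
  k=1: a=3, p=4, q=3
  k=2: a=1, p=5, q=4
  k=3: a=1, p=9, q=7
  k=4: a=2, p=23, q=18

23/18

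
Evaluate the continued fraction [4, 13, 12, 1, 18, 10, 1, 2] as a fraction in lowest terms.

421727/103454

Using pₖ = aₖpₖ₋₁ + pₖ₋₂ and qₖ = aₖqₖ₋₁ + qₖ₋₂:
  k=0: a=4, p=4, q=1
  k=1: a=13, p=53, q=13
  k=2: a=12, p=640, q=157
  k=3: a=1, p=693, q=170
  k=4: a=18, p=13114, q=3217
  k=5: a=10, p=131833, q=32340
  k=6: a=1, p=144947, q=35557
  k=7: a=2, p=421727, q=103454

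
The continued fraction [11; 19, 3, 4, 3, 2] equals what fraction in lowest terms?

Fold from the inside: start with 2/1.
  3 + 1/2 = 7/2
  4 + 2/7 = 30/7
  3 + 7/30 = 97/30
  19 + 30/97 = 1873/97
  11 + 97/1873 = 20700/1873

20700/1873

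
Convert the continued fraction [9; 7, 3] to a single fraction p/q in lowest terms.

201/22

Fold from the inside: start with 3/1.
  7 + 1/3 = 22/3
  9 + 3/22 = 201/22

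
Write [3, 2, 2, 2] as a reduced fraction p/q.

41/12

Fold from the inside: start with 2/1.
  2 + 1/2 = 5/2
  2 + 2/5 = 12/5
  3 + 5/12 = 41/12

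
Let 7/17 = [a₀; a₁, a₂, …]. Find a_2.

7 = 0·17 + 7   →  a_0 = 0
17 = 2·7 + 3   →  a_1 = 2
7 = 2·3 + 1   →  a_2 = 2

2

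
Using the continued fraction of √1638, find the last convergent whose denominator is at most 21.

√1638 = [40; 2, 8, 2, 80, …] (period length 4).
Convergents:
  p_0/q_0 = 40/1
  p_1/q_1 = 81/2
  p_2/q_2 = 688/17
  p_3/q_3 = 1457/36
q_2 = 17 ≤ 21 < 36 = q_3, so the answer is 688/17.

688/17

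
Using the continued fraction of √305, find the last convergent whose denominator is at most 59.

√305 = [17; 2, 6, 2, 34, …] (period length 4).
Convergents:
  p_0/q_0 = 17/1
  p_1/q_1 = 35/2
  p_2/q_2 = 227/13
  p_3/q_3 = 489/28
  p_4/q_4 = 16853/965
q_3 = 28 ≤ 59 < 965 = q_4, so the answer is 489/28.

489/28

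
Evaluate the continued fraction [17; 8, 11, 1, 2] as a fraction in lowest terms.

Fold from the inside: start with 2/1.
  1 + 1/2 = 3/2
  11 + 2/3 = 35/3
  8 + 3/35 = 283/35
  17 + 35/283 = 4846/283

4846/283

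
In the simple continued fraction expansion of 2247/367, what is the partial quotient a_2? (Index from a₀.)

2247 = 6·367 + 45   →  a_0 = 6
367 = 8·45 + 7   →  a_1 = 8
45 = 6·7 + 3   →  a_2 = 6

6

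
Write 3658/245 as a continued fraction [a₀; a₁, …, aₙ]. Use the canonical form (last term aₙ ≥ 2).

[14; 1, 13, 2, 2, 3]

3658 = 14·245 + 228
245 = 1·228 + 17
228 = 13·17 + 7
17 = 2·7 + 3
7 = 2·3 + 1
3 = 3·1 + 0  (stop)
So 3658/245 = [14; 1, 13, 2, 2, 3].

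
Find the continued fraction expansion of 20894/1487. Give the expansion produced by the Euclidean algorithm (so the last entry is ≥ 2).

[14; 19, 1, 1, 3, 3, 3]

20894 = 14·1487 + 76
1487 = 19·76 + 43
76 = 1·43 + 33
43 = 1·33 + 10
33 = 3·10 + 3
10 = 3·3 + 1
3 = 3·1 + 0  (stop)
So 20894/1487 = [14; 19, 1, 1, 3, 3, 3].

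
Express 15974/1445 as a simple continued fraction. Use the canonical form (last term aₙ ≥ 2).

15974 = 11*1445 + 79
1445 = 18*79 + 23
79 = 3*23 + 10
23 = 2*10 + 3
10 = 3*3 + 1
3 = 3*1 + 0  (stop)
So 15974/1445 = [11; 18, 3, 2, 3, 3].

[11; 18, 3, 2, 3, 3]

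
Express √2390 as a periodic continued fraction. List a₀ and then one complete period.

[48; 1, 7, 1, 8, 1, 7, 1, 96]

a₀ = ⌊√2390⌋ = 48.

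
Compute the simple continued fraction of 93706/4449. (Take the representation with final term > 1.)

[21; 16, 16, 3, 2, 2]

93706 = 21·4449 + 277
4449 = 16·277 + 17
277 = 16·17 + 5
17 = 3·5 + 2
5 = 2·2 + 1
2 = 2·1 + 0  (stop)
So 93706/4449 = [21; 16, 16, 3, 2, 2].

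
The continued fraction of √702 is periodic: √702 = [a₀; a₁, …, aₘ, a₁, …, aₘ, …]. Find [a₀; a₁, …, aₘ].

[26; 2, 52]

a₀ = ⌊√702⌋ = 26.
With m₀=0, d₀=1 and mₖ₊₁ = dₖaₖ − mₖ, dₖ₊₁ = (n − mₖ₊₁²)/dₖ, aₖ₊₁ = ⌊(a₀+mₖ₊₁)/dₖ₊₁⌋:
  k=1: m=26, d=26, a=2
  k=2: m=26, d=1, a=52
d=1 and a=2a₀=52 at k=2, so the next step gives (m, d) = (26, 26) again — its k=1 value — and the period has length 2.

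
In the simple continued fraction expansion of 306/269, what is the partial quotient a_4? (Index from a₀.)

306 = 1·269 + 37   →  a_0 = 1
269 = 7·37 + 10   →  a_1 = 7
37 = 3·10 + 7   →  a_2 = 3
10 = 1·7 + 3   →  a_3 = 1
7 = 2·3 + 1   →  a_4 = 2

2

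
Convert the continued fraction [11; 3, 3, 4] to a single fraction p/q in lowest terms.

486/43

Using pₖ = aₖpₖ₋₁ + pₖ₋₂ and qₖ = aₖqₖ₋₁ + qₖ₋₂:
  k=0: a=11, p=11, q=1
  k=1: a=3, p=34, q=3
  k=2: a=3, p=113, q=10
  k=3: a=4, p=486, q=43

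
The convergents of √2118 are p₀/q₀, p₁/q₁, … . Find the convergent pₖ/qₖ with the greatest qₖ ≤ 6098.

194810/4233

√2118 = [46; 46, 92, …] (period length 2).
Convergents:
  p_0/q_0 = 46/1
  p_1/q_1 = 2117/46
  p_2/q_2 = 194810/4233
  p_3/q_3 = 8963377/194764
q_2 = 4233 ≤ 6098 < 194764 = q_3, so the answer is 194810/4233.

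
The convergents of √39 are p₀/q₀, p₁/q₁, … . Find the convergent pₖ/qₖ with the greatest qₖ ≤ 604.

1249/200

√39 = [6; 4, 12, …] (period length 2).
Convergents:
  p_0/q_0 = 6/1
  p_1/q_1 = 25/4
  p_2/q_2 = 306/49
  p_3/q_3 = 1249/200
  p_4/q_4 = 15294/2449
q_3 = 200 ≤ 604 < 2449 = q_4, so the answer is 1249/200.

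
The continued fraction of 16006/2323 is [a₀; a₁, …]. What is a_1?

1

16006 = 6·2323 + 2068   →  a_0 = 6
2323 = 1·2068 + 255   →  a_1 = 1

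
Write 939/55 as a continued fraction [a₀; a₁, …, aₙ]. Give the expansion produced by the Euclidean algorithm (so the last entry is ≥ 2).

[17; 13, 1, 3]

939 = 17×55 + 4
55 = 13×4 + 3
4 = 1×3 + 1
3 = 3×1 + 0  (stop)
So 939/55 = [17; 13, 1, 3].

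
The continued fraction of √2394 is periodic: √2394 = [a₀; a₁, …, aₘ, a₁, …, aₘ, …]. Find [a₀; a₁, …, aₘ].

[48; 1, 12, 1, 96]

a₀ = ⌊√2394⌋ = 48.
With m₀=0, d₀=1 and mₖ₊₁ = dₖaₖ − mₖ, dₖ₊₁ = (n − mₖ₊₁²)/dₖ, aₖ₊₁ = ⌊(a₀+mₖ₊₁)/dₖ₊₁⌋:
  k=1: m=48, d=90, a=1
  k=2: m=42, d=7, a=12
  k=3: m=42, d=90, a=1
  k=4: m=48, d=1, a=96
d=1 and a=2a₀=96 at k=4, so the next step gives (m, d) = (48, 90) again — its k=1 value — and the period has length 4.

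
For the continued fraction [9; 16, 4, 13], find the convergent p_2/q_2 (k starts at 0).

589/65

Using pₖ = aₖpₖ₋₁ + pₖ₋₂, qₖ = aₖqₖ₋₁ + qₖ₋₂ (with p₋₁=1, p₋₂=0, q₋₁=0, q₋₂=1):
  k=0: a=9, p=9, q=1
  k=1: a=16, p=145, q=16
  k=2: a=4, p=589, q=65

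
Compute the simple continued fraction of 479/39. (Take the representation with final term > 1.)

479 = 12·39 + 11
39 = 3·11 + 6
11 = 1·6 + 5
6 = 1·5 + 1
5 = 5·1 + 0  (stop)
So 479/39 = [12; 3, 1, 1, 5].

[12; 3, 1, 1, 5]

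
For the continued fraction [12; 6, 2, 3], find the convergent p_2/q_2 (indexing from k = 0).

Using pₖ = aₖpₖ₋₁ + pₖ₋₂, qₖ = aₖqₖ₋₁ + qₖ₋₂ (with p₋₁=1, p₋₂=0, q₋₁=0, q₋₂=1):
  k=0: a=12, p=12, q=1
  k=1: a=6, p=73, q=6
  k=2: a=2, p=158, q=13

158/13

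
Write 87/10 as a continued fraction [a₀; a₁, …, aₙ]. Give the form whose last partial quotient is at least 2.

87 = 8·10 + 7
10 = 1·7 + 3
7 = 2·3 + 1
3 = 3·1 + 0  (stop)
So 87/10 = [8; 1, 2, 3].

[8; 1, 2, 3]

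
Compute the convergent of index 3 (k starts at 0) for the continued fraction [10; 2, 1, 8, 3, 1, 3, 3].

269/26

Using pₖ = aₖpₖ₋₁ + pₖ₋₂, qₖ = aₖqₖ₋₁ + qₖ₋₂ (with p₋₁=1, p₋₂=0, q₋₁=0, q₋₂=1):
  k=0: a=10, p=10, q=1
  k=1: a=2, p=21, q=2
  k=2: a=1, p=31, q=3
  k=3: a=8, p=269, q=26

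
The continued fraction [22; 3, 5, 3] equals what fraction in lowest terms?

1138/51

Using pₖ = aₖpₖ₋₁ + pₖ₋₂ and qₖ = aₖqₖ₋₁ + qₖ₋₂:
  k=0: a=22, p=22, q=1
  k=1: a=3, p=67, q=3
  k=2: a=5, p=357, q=16
  k=3: a=3, p=1138, q=51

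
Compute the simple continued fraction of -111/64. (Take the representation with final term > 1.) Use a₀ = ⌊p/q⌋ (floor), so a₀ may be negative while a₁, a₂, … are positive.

[-2; 3, 1, 3, 4]

-111 = -2·64 + 17
64 = 3·17 + 13
17 = 1·13 + 4
13 = 3·4 + 1
4 = 4·1 + 0  (stop)
So -111/64 = [-2; 3, 1, 3, 4].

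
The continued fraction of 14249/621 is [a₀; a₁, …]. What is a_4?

1

14249 = 22·621 + 587   →  a_0 = 22
621 = 1·587 + 34   →  a_1 = 1
587 = 17·34 + 9   →  a_2 = 17
34 = 3·9 + 7   →  a_3 = 3
9 = 1·7 + 2   →  a_4 = 1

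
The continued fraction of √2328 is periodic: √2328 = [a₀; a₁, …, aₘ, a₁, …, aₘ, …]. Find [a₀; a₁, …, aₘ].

a₀ = ⌊√2328⌋ = 48.
With m₀=0, d₀=1 and mₖ₊₁ = dₖaₖ − mₖ, dₖ₊₁ = (n − mₖ₊₁²)/dₖ, aₖ₊₁ = ⌊(a₀+mₖ₊₁)/dₖ₊₁⌋:
  k=1: m=48, d=24, a=4
  k=2: m=48, d=1, a=96
d=1 and a=2a₀=96 at k=2, so the next step gives (m, d) = (48, 24) again — its k=1 value — and the period has length 2.

[48; 4, 96]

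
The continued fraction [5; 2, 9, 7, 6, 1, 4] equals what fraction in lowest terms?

25646/4685

Using pₖ = aₖpₖ₋₁ + pₖ₋₂ and qₖ = aₖqₖ₋₁ + qₖ₋₂:
  k=0: a=5, p=5, q=1
  k=1: a=2, p=11, q=2
  k=2: a=9, p=104, q=19
  k=3: a=7, p=739, q=135
  k=4: a=6, p=4538, q=829
  k=5: a=1, p=5277, q=964
  k=6: a=4, p=25646, q=4685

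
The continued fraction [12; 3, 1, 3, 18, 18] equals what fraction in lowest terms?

Fold from the inside: start with 18/1.
  18 + 1/18 = 325/18
  3 + 18/325 = 993/325
  1 + 325/993 = 1318/993
  3 + 993/1318 = 4947/1318
  12 + 1318/4947 = 60682/4947

60682/4947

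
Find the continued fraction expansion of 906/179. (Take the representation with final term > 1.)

[5; 16, 3, 1, 2]

906 = 5*179 + 11
179 = 16*11 + 3
11 = 3*3 + 2
3 = 1*2 + 1
2 = 2*1 + 0  (stop)
So 906/179 = [5; 16, 3, 1, 2].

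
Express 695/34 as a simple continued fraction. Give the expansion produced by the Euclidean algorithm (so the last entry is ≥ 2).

[20; 2, 3, 1, 3]

695 = 20×34 + 15
34 = 2×15 + 4
15 = 3×4 + 3
4 = 1×3 + 1
3 = 3×1 + 0  (stop)
So 695/34 = [20; 2, 3, 1, 3].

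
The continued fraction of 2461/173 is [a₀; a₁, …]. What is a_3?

2461 = 14·173 + 39   →  a_0 = 14
173 = 4·39 + 17   →  a_1 = 4
39 = 2·17 + 5   →  a_2 = 2
17 = 3·5 + 2   →  a_3 = 3

3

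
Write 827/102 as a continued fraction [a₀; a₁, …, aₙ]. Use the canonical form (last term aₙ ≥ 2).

827 = 8·102 + 11
102 = 9·11 + 3
11 = 3·3 + 2
3 = 1·2 + 1
2 = 2·1 + 0  (stop)
So 827/102 = [8; 9, 3, 1, 2].

[8; 9, 3, 1, 2]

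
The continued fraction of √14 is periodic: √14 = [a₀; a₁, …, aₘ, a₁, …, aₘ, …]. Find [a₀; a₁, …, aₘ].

[3; 1, 2, 1, 6]

a₀ = ⌊√14⌋ = 3.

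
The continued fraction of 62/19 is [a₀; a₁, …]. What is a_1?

3

62 = 3·19 + 5   →  a_0 = 3
19 = 3·5 + 4   →  a_1 = 3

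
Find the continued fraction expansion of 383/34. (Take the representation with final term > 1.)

383 = 11*34 + 9
34 = 3*9 + 7
9 = 1*7 + 2
7 = 3*2 + 1
2 = 2*1 + 0  (stop)
So 383/34 = [11; 3, 1, 3, 2].

[11; 3, 1, 3, 2]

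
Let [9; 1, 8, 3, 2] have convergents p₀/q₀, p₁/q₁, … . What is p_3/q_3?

277/28

Using pₖ = aₖpₖ₋₁ + pₖ₋₂, qₖ = aₖqₖ₋₁ + qₖ₋₂ (with p₋₁=1, p₋₂=0, q₋₁=0, q₋₂=1):
  k=0: a=9, p=9, q=1
  k=1: a=1, p=10, q=1
  k=2: a=8, p=89, q=9
  k=3: a=3, p=277, q=28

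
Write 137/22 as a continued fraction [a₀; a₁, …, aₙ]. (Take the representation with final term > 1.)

[6; 4, 2, 2]

137 = 6×22 + 5
22 = 4×5 + 2
5 = 2×2 + 1
2 = 2×1 + 0  (stop)
So 137/22 = [6; 4, 2, 2].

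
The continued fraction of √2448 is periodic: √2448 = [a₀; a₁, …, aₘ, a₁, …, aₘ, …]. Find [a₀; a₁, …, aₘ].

a₀ = ⌊√2448⌋ = 49.
With m₀=0, d₀=1 and mₖ₊₁ = dₖaₖ − mₖ, dₖ₊₁ = (n − mₖ₊₁²)/dₖ, aₖ₊₁ = ⌊(a₀+mₖ₊₁)/dₖ₊₁⌋:
  k=1: m=49, d=47, a=2
  k=2: m=45, d=9, a=10
  k=3: m=45, d=47, a=2
  k=4: m=49, d=1, a=98
d=1 and a=2a₀=98 at k=4, so the next step gives (m, d) = (49, 47) again — its k=1 value — and the period has length 4.

[49; 2, 10, 2, 98]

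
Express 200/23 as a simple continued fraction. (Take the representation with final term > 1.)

[8; 1, 2, 3, 2]

200 = 8*23 + 16
23 = 1*16 + 7
16 = 2*7 + 2
7 = 3*2 + 1
2 = 2*1 + 0  (stop)
So 200/23 = [8; 1, 2, 3, 2].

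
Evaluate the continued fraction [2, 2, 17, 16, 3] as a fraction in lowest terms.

Using pₖ = aₖpₖ₋₁ + pₖ₋₂ and qₖ = aₖqₖ₋₁ + qₖ₋₂:
  k=0: a=2, p=2, q=1
  k=1: a=2, p=5, q=2
  k=2: a=17, p=87, q=35
  k=3: a=16, p=1397, q=562
  k=4: a=3, p=4278, q=1721

4278/1721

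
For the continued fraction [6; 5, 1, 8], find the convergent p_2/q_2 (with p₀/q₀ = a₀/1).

Using pₖ = aₖpₖ₋₁ + pₖ₋₂, qₖ = aₖqₖ₋₁ + qₖ₋₂ (with p₋₁=1, p₋₂=0, q₋₁=0, q₋₂=1):
  k=0: a=6, p=6, q=1
  k=1: a=5, p=31, q=5
  k=2: a=1, p=37, q=6

37/6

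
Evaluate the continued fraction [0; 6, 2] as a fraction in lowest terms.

Using pₖ = aₖpₖ₋₁ + pₖ₋₂ and qₖ = aₖqₖ₋₁ + qₖ₋₂:
  k=0: a=0, p=0, q=1
  k=1: a=6, p=1, q=6
  k=2: a=2, p=2, q=13

2/13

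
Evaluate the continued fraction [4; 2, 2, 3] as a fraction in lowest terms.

75/17

Using pₖ = aₖpₖ₋₁ + pₖ₋₂ and qₖ = aₖqₖ₋₁ + qₖ₋₂:
  k=0: a=4, p=4, q=1
  k=1: a=2, p=9, q=2
  k=2: a=2, p=22, q=5
  k=3: a=3, p=75, q=17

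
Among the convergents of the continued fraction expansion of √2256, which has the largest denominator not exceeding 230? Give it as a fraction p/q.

√2256 = [47; 2, 94, …] (period length 2).
Convergents:
  p_0/q_0 = 47/1
  p_1/q_1 = 95/2
  p_2/q_2 = 8977/189
  p_3/q_3 = 18049/380
q_2 = 189 ≤ 230 < 380 = q_3, so the answer is 8977/189.

8977/189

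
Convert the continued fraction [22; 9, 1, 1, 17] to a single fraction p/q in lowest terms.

Fold from the inside: start with 17/1.
  1 + 1/17 = 18/17
  1 + 17/18 = 35/18
  9 + 18/35 = 333/35
  22 + 35/333 = 7361/333

7361/333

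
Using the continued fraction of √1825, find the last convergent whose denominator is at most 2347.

91549/2143

√1825 = [42; 1, 2, 1, 1, 2, 1, 84, …] (period length 7).
Convergents:
  p_0/q_0 = 42/1
  p_1/q_1 = 43/1
  p_2/q_2 = 128/3
  p_3/q_3 = 171/4
  p_4/q_4 = 299/7
  p_5/q_5 = 769/18
  p_6/q_6 = 1068/25
  p_7/q_7 = 90481/2118
  p_8/q_8 = 91549/2143
  p_9/q_9 = 273579/6404
q_8 = 2143 ≤ 2347 < 6404 = q_9, so the answer is 91549/2143.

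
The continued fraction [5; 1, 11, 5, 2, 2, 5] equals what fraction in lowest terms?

Using pₖ = aₖpₖ₋₁ + pₖ₋₂ and qₖ = aₖqₖ₋₁ + qₖ₋₂:
  k=0: a=5, p=5, q=1
  k=1: a=1, p=6, q=1
  k=2: a=11, p=71, q=12
  k=3: a=5, p=361, q=61
  k=4: a=2, p=793, q=134
  k=5: a=2, p=1947, q=329
  k=6: a=5, p=10528, q=1779

10528/1779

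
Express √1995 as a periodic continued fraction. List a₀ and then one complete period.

[44; 1, 1, 1, 88]

a₀ = ⌊√1995⌋ = 44.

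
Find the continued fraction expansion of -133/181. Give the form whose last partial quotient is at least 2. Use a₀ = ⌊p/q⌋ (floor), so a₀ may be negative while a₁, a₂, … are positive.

-133 = -1×181 + 48
181 = 3×48 + 37
48 = 1×37 + 11
37 = 3×11 + 4
11 = 2×4 + 3
4 = 1×3 + 1
3 = 3×1 + 0  (stop)
So -133/181 = [-1; 3, 1, 3, 2, 1, 3].

[-1; 3, 1, 3, 2, 1, 3]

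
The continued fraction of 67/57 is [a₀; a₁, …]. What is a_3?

2

67 = 1·57 + 10   →  a_0 = 1
57 = 5·10 + 7   →  a_1 = 5
10 = 1·7 + 3   →  a_2 = 1
7 = 2·3 + 1   →  a_3 = 2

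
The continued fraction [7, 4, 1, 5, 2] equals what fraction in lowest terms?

454/63

Fold from the inside: start with 2/1.
  5 + 1/2 = 11/2
  1 + 2/11 = 13/11
  4 + 11/13 = 63/13
  7 + 13/63 = 454/63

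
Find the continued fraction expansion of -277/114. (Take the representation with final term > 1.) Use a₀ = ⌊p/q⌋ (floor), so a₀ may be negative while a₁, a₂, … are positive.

-277 = -3×114 + 65
114 = 1×65 + 49
65 = 1×49 + 16
49 = 3×16 + 1
16 = 16×1 + 0  (stop)
So -277/114 = [-3; 1, 1, 3, 16].

[-3; 1, 1, 3, 16]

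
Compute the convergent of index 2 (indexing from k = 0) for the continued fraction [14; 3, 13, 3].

Using pₖ = aₖpₖ₋₁ + pₖ₋₂, qₖ = aₖqₖ₋₁ + qₖ₋₂ (with p₋₁=1, p₋₂=0, q₋₁=0, q₋₂=1):
  k=0: a=14, p=14, q=1
  k=1: a=3, p=43, q=3
  k=2: a=13, p=573, q=40

573/40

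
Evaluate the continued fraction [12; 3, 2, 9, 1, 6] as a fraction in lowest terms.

6193/504

Using pₖ = aₖpₖ₋₁ + pₖ₋₂ and qₖ = aₖqₖ₋₁ + qₖ₋₂:
  k=0: a=12, p=12, q=1
  k=1: a=3, p=37, q=3
  k=2: a=2, p=86, q=7
  k=3: a=9, p=811, q=66
  k=4: a=1, p=897, q=73
  k=5: a=6, p=6193, q=504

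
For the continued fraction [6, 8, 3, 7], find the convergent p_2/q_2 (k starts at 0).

153/25

Using pₖ = aₖpₖ₋₁ + pₖ₋₂, qₖ = aₖqₖ₋₁ + qₖ₋₂ (with p₋₁=1, p₋₂=0, q₋₁=0, q₋₂=1):
  k=0: a=6, p=6, q=1
  k=1: a=8, p=49, q=8
  k=2: a=3, p=153, q=25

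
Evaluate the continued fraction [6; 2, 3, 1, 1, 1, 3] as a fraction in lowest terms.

Using pₖ = aₖpₖ₋₁ + pₖ₋₂ and qₖ = aₖqₖ₋₁ + qₖ₋₂:
  k=0: a=6, p=6, q=1
  k=1: a=2, p=13, q=2
  k=2: a=3, p=45, q=7
  k=3: a=1, p=58, q=9
  k=4: a=1, p=103, q=16
  k=5: a=1, p=161, q=25
  k=6: a=3, p=586, q=91

586/91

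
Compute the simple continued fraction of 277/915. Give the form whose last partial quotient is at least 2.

[0; 3, 3, 3, 2, 1, 3, 2]

277 = 0×915 + 277
915 = 3×277 + 84
277 = 3×84 + 25
84 = 3×25 + 9
25 = 2×9 + 7
9 = 1×7 + 2
7 = 3×2 + 1
2 = 2×1 + 0  (stop)
So 277/915 = [0; 3, 3, 3, 2, 1, 3, 2].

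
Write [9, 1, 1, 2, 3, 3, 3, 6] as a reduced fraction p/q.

11181/1166

Fold from the inside: start with 6/1.
  3 + 1/6 = 19/6
  3 + 6/19 = 63/19
  3 + 19/63 = 208/63
  2 + 63/208 = 479/208
  1 + 208/479 = 687/479
  1 + 479/687 = 1166/687
  9 + 687/1166 = 11181/1166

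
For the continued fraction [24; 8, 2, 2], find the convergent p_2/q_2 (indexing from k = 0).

410/17

Using pₖ = aₖpₖ₋₁ + pₖ₋₂, qₖ = aₖqₖ₋₁ + qₖ₋₂ (with p₋₁=1, p₋₂=0, q₋₁=0, q₋₂=1):
  k=0: a=24, p=24, q=1
  k=1: a=8, p=193, q=8
  k=2: a=2, p=410, q=17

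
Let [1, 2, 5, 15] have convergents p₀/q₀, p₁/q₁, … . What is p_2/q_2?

Using pₖ = aₖpₖ₋₁ + pₖ₋₂, qₖ = aₖqₖ₋₁ + qₖ₋₂ (with p₋₁=1, p₋₂=0, q₋₁=0, q₋₂=1):
  k=0: a=1, p=1, q=1
  k=1: a=2, p=3, q=2
  k=2: a=5, p=16, q=11

16/11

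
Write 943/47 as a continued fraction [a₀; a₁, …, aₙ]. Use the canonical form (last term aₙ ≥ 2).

[20; 15, 1, 2]

943 = 20·47 + 3
47 = 15·3 + 2
3 = 1·2 + 1
2 = 2·1 + 0  (stop)
So 943/47 = [20; 15, 1, 2].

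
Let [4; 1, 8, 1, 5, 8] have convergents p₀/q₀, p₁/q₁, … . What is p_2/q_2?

44/9

Using pₖ = aₖpₖ₋₁ + pₖ₋₂, qₖ = aₖqₖ₋₁ + qₖ₋₂ (with p₋₁=1, p₋₂=0, q₋₁=0, q₋₂=1):
  k=0: a=4, p=4, q=1
  k=1: a=1, p=5, q=1
  k=2: a=8, p=44, q=9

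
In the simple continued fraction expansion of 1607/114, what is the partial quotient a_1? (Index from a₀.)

10

1607 = 14·114 + 11   →  a_0 = 14
114 = 10·11 + 4   →  a_1 = 10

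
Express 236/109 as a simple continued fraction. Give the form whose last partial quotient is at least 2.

236 = 2*109 + 18
109 = 6*18 + 1
18 = 18*1 + 0  (stop)
So 236/109 = [2; 6, 18].

[2; 6, 18]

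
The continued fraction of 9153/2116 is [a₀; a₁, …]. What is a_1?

3

9153 = 4·2116 + 689   →  a_0 = 4
2116 = 3·689 + 49   →  a_1 = 3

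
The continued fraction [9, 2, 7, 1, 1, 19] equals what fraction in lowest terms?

Fold from the inside: start with 19/1.
  1 + 1/19 = 20/19
  1 + 19/20 = 39/20
  7 + 20/39 = 293/39
  2 + 39/293 = 625/293
  9 + 293/625 = 5918/625

5918/625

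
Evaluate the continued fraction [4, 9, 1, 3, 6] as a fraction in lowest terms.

Fold from the inside: start with 6/1.
  3 + 1/6 = 19/6
  1 + 6/19 = 25/19
  9 + 19/25 = 244/25
  4 + 25/244 = 1001/244

1001/244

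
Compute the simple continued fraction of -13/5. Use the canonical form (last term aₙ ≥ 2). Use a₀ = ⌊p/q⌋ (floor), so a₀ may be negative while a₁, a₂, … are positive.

[-3; 2, 2]

-13 = -3×5 + 2
5 = 2×2 + 1
2 = 2×1 + 0  (stop)
So -13/5 = [-3; 2, 2].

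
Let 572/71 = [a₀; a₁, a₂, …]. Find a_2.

572 = 8·71 + 4   →  a_0 = 8
71 = 17·4 + 3   →  a_1 = 17
4 = 1·3 + 1   →  a_2 = 1

1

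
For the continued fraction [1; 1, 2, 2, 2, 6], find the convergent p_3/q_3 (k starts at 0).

Using pₖ = aₖpₖ₋₁ + pₖ₋₂, qₖ = aₖqₖ₋₁ + qₖ₋₂ (with p₋₁=1, p₋₂=0, q₋₁=0, q₋₂=1):
  k=0: a=1, p=1, q=1
  k=1: a=1, p=2, q=1
  k=2: a=2, p=5, q=3
  k=3: a=2, p=12, q=7

12/7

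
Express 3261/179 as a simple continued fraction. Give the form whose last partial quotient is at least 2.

3261 = 18*179 + 39
179 = 4*39 + 23
39 = 1*23 + 16
23 = 1*16 + 7
16 = 2*7 + 2
7 = 3*2 + 1
2 = 2*1 + 0  (stop)
So 3261/179 = [18; 4, 1, 1, 2, 3, 2].

[18; 4, 1, 1, 2, 3, 2]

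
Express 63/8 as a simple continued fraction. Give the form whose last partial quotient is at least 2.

[7; 1, 7]

63 = 7*8 + 7
8 = 1*7 + 1
7 = 7*1 + 0  (stop)
So 63/8 = [7; 1, 7].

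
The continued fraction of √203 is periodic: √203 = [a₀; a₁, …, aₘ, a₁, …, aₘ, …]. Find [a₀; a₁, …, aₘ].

a₀ = ⌊√203⌋ = 14.
With m₀=0, d₀=1 and mₖ₊₁ = dₖaₖ − mₖ, dₖ₊₁ = (n − mₖ₊₁²)/dₖ, aₖ₊₁ = ⌊(a₀+mₖ₊₁)/dₖ₊₁⌋:
  k=1: m=14, d=7, a=4
  k=2: m=14, d=1, a=28
d=1 and a=2a₀=28 at k=2, so the next step gives (m, d) = (14, 7) again — its k=1 value — and the period has length 2.

[14; 4, 28]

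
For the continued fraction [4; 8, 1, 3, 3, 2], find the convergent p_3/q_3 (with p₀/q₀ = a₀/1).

Using pₖ = aₖpₖ₋₁ + pₖ₋₂, qₖ = aₖqₖ₋₁ + qₖ₋₂ (with p₋₁=1, p₋₂=0, q₋₁=0, q₋₂=1):
  k=0: a=4, p=4, q=1
  k=1: a=8, p=33, q=8
  k=2: a=1, p=37, q=9
  k=3: a=3, p=144, q=35

144/35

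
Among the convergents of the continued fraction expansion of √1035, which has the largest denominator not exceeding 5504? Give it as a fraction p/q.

√1035 = [32; 5, 1, 5, 64, …] (period length 4).
Convergents:
  p_0/q_0 = 32/1
  p_1/q_1 = 161/5
  p_2/q_2 = 193/6
  p_3/q_3 = 1126/35
  p_4/q_4 = 72257/2246
  p_5/q_5 = 362411/11265
q_4 = 2246 ≤ 5504 < 11265 = q_5, so the answer is 72257/2246.

72257/2246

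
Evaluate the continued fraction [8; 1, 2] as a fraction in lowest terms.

Using pₖ = aₖpₖ₋₁ + pₖ₋₂ and qₖ = aₖqₖ₋₁ + qₖ₋₂:
  k=0: a=8, p=8, q=1
  k=1: a=1, p=9, q=1
  k=2: a=2, p=26, q=3

26/3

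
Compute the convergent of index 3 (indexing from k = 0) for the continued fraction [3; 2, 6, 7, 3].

322/93

Using pₖ = aₖpₖ₋₁ + pₖ₋₂, qₖ = aₖqₖ₋₁ + qₖ₋₂ (with p₋₁=1, p₋₂=0, q₋₁=0, q₋₂=1):
  k=0: a=3, p=3, q=1
  k=1: a=2, p=7, q=2
  k=2: a=6, p=45, q=13
  k=3: a=7, p=322, q=93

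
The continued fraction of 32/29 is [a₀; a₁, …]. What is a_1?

32 = 1·29 + 3   →  a_0 = 1
29 = 9·3 + 2   →  a_1 = 9

9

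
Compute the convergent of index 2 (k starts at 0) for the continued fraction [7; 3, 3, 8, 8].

73/10

Using pₖ = aₖpₖ₋₁ + pₖ₋₂, qₖ = aₖqₖ₋₁ + qₖ₋₂ (with p₋₁=1, p₋₂=0, q₋₁=0, q₋₂=1):
  k=0: a=7, p=7, q=1
  k=1: a=3, p=22, q=3
  k=2: a=3, p=73, q=10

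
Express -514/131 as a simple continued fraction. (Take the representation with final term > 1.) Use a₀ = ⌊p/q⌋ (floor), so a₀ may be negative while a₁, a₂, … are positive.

-514 = -4×131 + 10
131 = 13×10 + 1
10 = 10×1 + 0  (stop)
So -514/131 = [-4; 13, 10].

[-4; 13, 10]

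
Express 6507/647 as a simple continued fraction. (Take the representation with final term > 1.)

[10; 17, 2, 18]

6507 = 10·647 + 37
647 = 17·37 + 18
37 = 2·18 + 1
18 = 18·1 + 0  (stop)
So 6507/647 = [10; 17, 2, 18].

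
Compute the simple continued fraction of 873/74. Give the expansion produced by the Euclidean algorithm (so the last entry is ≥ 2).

[11; 1, 3, 1, 14]

873 = 11×74 + 59
74 = 1×59 + 15
59 = 3×15 + 14
15 = 1×14 + 1
14 = 14×1 + 0  (stop)
So 873/74 = [11; 1, 3, 1, 14].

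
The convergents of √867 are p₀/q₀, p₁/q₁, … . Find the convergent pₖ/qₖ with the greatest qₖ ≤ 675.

7744/263

√867 = [29; 2, 4, 29, 4, 2, 58, …] (period length 6).
Convergents:
  p_0/q_0 = 29/1
  p_1/q_1 = 59/2
  p_2/q_2 = 265/9
  p_3/q_3 = 7744/263
  p_4/q_4 = 31241/1061
q_3 = 263 ≤ 675 < 1061 = q_4, so the answer is 7744/263.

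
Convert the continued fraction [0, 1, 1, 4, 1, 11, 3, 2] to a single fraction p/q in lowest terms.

Fold from the inside: start with 2/1.
  3 + 1/2 = 7/2
  11 + 2/7 = 79/7
  1 + 7/79 = 86/79
  4 + 79/86 = 423/86
  1 + 86/423 = 509/423
  1 + 423/509 = 932/509
  0 + 509/932 = 509/932

509/932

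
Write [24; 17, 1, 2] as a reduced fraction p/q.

1275/53

Using pₖ = aₖpₖ₋₁ + pₖ₋₂ and qₖ = aₖqₖ₋₁ + qₖ₋₂:
  k=0: a=24, p=24, q=1
  k=1: a=17, p=409, q=17
  k=2: a=1, p=433, q=18
  k=3: a=2, p=1275, q=53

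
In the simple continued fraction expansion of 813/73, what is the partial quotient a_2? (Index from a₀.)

3

813 = 11·73 + 10   →  a_0 = 11
73 = 7·10 + 3   →  a_1 = 7
10 = 3·3 + 1   →  a_2 = 3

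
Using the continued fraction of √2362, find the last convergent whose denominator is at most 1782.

70908/1459

√2362 = [48; 1, 1, 1, 1, 96, …] (period length 5).
Convergents:
  p_0/q_0 = 48/1
  p_1/q_1 = 49/1
  p_2/q_2 = 97/2
  p_3/q_3 = 146/3
  p_4/q_4 = 243/5
  p_5/q_5 = 23474/483
  p_6/q_6 = 23717/488
  p_7/q_7 = 47191/971
  p_8/q_8 = 70908/1459
  p_9/q_9 = 118099/2430
q_8 = 1459 ≤ 1782 < 2430 = q_9, so the answer is 70908/1459.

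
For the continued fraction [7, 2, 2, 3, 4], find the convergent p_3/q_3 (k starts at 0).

126/17

Using pₖ = aₖpₖ₋₁ + pₖ₋₂, qₖ = aₖqₖ₋₁ + qₖ₋₂ (with p₋₁=1, p₋₂=0, q₋₁=0, q₋₂=1):
  k=0: a=7, p=7, q=1
  k=1: a=2, p=15, q=2
  k=2: a=2, p=37, q=5
  k=3: a=3, p=126, q=17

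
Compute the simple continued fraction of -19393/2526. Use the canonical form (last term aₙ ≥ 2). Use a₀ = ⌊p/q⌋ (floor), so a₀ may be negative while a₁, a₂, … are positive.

[-8; 3, 10, 16, 5]

-19393 = -8·2526 + 815
2526 = 3·815 + 81
815 = 10·81 + 5
81 = 16·5 + 1
5 = 5·1 + 0  (stop)
So -19393/2526 = [-8; 3, 10, 16, 5].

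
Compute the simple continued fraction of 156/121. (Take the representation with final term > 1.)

156 = 1×121 + 35
121 = 3×35 + 16
35 = 2×16 + 3
16 = 5×3 + 1
3 = 3×1 + 0  (stop)
So 156/121 = [1; 3, 2, 5, 3].

[1; 3, 2, 5, 3]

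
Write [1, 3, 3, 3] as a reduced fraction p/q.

43/33

Using pₖ = aₖpₖ₋₁ + pₖ₋₂ and qₖ = aₖqₖ₋₁ + qₖ₋₂:
  k=0: a=1, p=1, q=1
  k=1: a=3, p=4, q=3
  k=2: a=3, p=13, q=10
  k=3: a=3, p=43, q=33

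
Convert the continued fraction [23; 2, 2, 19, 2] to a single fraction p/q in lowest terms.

4657/199

Using pₖ = aₖpₖ₋₁ + pₖ₋₂ and qₖ = aₖqₖ₋₁ + qₖ₋₂:
  k=0: a=23, p=23, q=1
  k=1: a=2, p=47, q=2
  k=2: a=2, p=117, q=5
  k=3: a=19, p=2270, q=97
  k=4: a=2, p=4657, q=199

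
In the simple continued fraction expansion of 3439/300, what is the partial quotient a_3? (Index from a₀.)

3

3439 = 11·300 + 139   →  a_0 = 11
300 = 2·139 + 22   →  a_1 = 2
139 = 6·22 + 7   →  a_2 = 6
22 = 3·7 + 1   →  a_3 = 3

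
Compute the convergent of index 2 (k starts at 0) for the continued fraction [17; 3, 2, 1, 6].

121/7

Using pₖ = aₖpₖ₋₁ + pₖ₋₂, qₖ = aₖqₖ₋₁ + qₖ₋₂ (with p₋₁=1, p₋₂=0, q₋₁=0, q₋₂=1):
  k=0: a=17, p=17, q=1
  k=1: a=3, p=52, q=3
  k=2: a=2, p=121, q=7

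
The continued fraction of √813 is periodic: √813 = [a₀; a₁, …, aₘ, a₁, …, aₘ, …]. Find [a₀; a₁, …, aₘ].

a₀ = ⌊√813⌋ = 28.
With m₀=0, d₀=1 and mₖ₊₁ = dₖaₖ − mₖ, dₖ₊₁ = (n − mₖ₊₁²)/dₖ, aₖ₊₁ = ⌊(a₀+mₖ₊₁)/dₖ₊₁⌋:
  k=1: m=28, d=29, a=1
  k=2: m=1, d=28, a=1
  k=3: m=27, d=3, a=18
  k=4: m=27, d=28, a=1
  k=5: m=1, d=29, a=1
  k=6: m=28, d=1, a=56
d=1 and a=2a₀=56 at k=6, so the next step gives (m, d) = (28, 29) again — its k=1 value — and the period has length 6.

[28; 1, 1, 18, 1, 1, 56]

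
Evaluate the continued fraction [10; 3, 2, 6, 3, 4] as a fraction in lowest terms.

6307/613

Fold from the inside: start with 4/1.
  3 + 1/4 = 13/4
  6 + 4/13 = 82/13
  2 + 13/82 = 177/82
  3 + 82/177 = 613/177
  10 + 177/613 = 6307/613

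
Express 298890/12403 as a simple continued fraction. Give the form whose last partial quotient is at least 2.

298890 = 24*12403 + 1218
12403 = 10*1218 + 223
1218 = 5*223 + 103
223 = 2*103 + 17
103 = 6*17 + 1
17 = 17*1 + 0  (stop)
So 298890/12403 = [24; 10, 5, 2, 6, 17].

[24; 10, 5, 2, 6, 17]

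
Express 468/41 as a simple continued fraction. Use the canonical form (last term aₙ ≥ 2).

[11; 2, 2, 2, 3]

468 = 11·41 + 17
41 = 2·17 + 7
17 = 2·7 + 3
7 = 2·3 + 1
3 = 3·1 + 0  (stop)
So 468/41 = [11; 2, 2, 2, 3].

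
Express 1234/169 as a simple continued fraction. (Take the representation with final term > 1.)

1234 = 7·169 + 51
169 = 3·51 + 16
51 = 3·16 + 3
16 = 5·3 + 1
3 = 3·1 + 0  (stop)
So 1234/169 = [7; 3, 3, 5, 3].

[7; 3, 3, 5, 3]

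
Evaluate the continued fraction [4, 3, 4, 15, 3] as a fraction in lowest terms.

Fold from the inside: start with 3/1.
  15 + 1/3 = 46/3
  4 + 3/46 = 187/46
  3 + 46/187 = 607/187
  4 + 187/607 = 2615/607

2615/607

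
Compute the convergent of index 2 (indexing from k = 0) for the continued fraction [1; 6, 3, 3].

22/19

Using pₖ = aₖpₖ₋₁ + pₖ₋₂, qₖ = aₖqₖ₋₁ + qₖ₋₂ (with p₋₁=1, p₋₂=0, q₋₁=0, q₋₂=1):
  k=0: a=1, p=1, q=1
  k=1: a=6, p=7, q=6
  k=2: a=3, p=22, q=19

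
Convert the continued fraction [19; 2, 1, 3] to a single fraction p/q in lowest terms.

Using pₖ = aₖpₖ₋₁ + pₖ₋₂ and qₖ = aₖqₖ₋₁ + qₖ₋₂:
  k=0: a=19, p=19, q=1
  k=1: a=2, p=39, q=2
  k=2: a=1, p=58, q=3
  k=3: a=3, p=213, q=11

213/11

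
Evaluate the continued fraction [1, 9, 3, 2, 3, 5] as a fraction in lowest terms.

1307/1180

Fold from the inside: start with 5/1.
  3 + 1/5 = 16/5
  2 + 5/16 = 37/16
  3 + 16/37 = 127/37
  9 + 37/127 = 1180/127
  1 + 127/1180 = 1307/1180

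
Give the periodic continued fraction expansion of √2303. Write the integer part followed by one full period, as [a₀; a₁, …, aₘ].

a₀ = ⌊√2303⌋ = 47.
With m₀=0, d₀=1 and mₖ₊₁ = dₖaₖ − mₖ, dₖ₊₁ = (n − mₖ₊₁²)/dₖ, aₖ₊₁ = ⌊(a₀+mₖ₊₁)/dₖ₊₁⌋:
  k=1: m=47, d=94, a=1
  k=2: m=47, d=1, a=94
d=1 and a=2a₀=94 at k=2, so the next step gives (m, d) = (47, 94) again — its k=1 value — and the period has length 2.

[47; 1, 94]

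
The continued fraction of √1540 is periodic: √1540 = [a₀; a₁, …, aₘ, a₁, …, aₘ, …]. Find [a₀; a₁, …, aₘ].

[39; 4, 8, 2, 8, 4, 78]

a₀ = ⌊√1540⌋ = 39.
With m₀=0, d₀=1 and mₖ₊₁ = dₖaₖ − mₖ, dₖ₊₁ = (n − mₖ₊₁²)/dₖ, aₖ₊₁ = ⌊(a₀+mₖ₊₁)/dₖ₊₁⌋:
  k=1: m=39, d=19, a=4
  k=2: m=37, d=9, a=8
  k=3: m=35, d=35, a=2
  k=4: m=35, d=9, a=8
  k=5: m=37, d=19, a=4
  k=6: m=39, d=1, a=78
d=1 and a=2a₀=78 at k=6, so the next step gives (m, d) = (39, 19) again — its k=1 value — and the period has length 6.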